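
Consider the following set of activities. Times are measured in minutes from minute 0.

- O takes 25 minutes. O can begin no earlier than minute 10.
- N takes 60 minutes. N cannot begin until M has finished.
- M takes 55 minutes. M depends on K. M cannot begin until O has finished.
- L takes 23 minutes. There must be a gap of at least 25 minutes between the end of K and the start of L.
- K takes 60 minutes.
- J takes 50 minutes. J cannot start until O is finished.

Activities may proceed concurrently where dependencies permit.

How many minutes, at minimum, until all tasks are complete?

175

O cannot begin until its own release at minute 10. It runs from minute 10 to 10 + 25 = minute 35.
After O (finishes minute 35), J can start at minute 35 and finishes at minute 85.
Nothing blocks K, so it runs from minute 0 to minute 60.
M has to wait for K (finishes minute 60); O (finishes minute 35). The latest of these is minute 60, so M runs minute 60 to 60 + 55 = minute 115.
After M (finishes minute 115), N can start at minute 115 and finishes at minute 175.
After K (finishes minute 60, plus 25-minute gap → minute 85), L can start at minute 85 and finishes at minute 108.
All tasks are finished once the last one completes. Finish times: J at 85, K at 60, L at 108, M at 115, N at 175, O at 35. The latest is minute 175.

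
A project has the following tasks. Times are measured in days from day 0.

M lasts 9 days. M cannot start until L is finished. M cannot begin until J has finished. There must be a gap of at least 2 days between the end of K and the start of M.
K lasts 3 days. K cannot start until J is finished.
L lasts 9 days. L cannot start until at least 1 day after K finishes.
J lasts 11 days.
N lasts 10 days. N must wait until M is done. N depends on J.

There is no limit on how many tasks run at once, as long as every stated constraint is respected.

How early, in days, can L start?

Nothing blocks J, so it runs from day 0 to day 11.
After J (finishes day 11), K can start at day 11 and finishes at day 14.
L waits on K (finishes day 14, plus 1-day gap → day 15), so the earliest it can start is day 15.

15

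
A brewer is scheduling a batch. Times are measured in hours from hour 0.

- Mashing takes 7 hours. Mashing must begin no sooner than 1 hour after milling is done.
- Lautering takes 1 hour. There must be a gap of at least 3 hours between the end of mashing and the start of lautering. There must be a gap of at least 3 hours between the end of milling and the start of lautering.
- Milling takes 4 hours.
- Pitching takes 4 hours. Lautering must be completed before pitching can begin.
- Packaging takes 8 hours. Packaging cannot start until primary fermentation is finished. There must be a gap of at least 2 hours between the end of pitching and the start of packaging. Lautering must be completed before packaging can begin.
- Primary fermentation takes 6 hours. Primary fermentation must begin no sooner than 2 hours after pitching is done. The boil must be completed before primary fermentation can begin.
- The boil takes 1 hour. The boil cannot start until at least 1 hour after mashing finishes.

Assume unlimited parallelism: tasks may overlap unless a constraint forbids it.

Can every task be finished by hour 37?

Yes

Milling has no prerequisites, so it starts at hour 0 and finishes at hour 4.
After milling (finishes hour 4, plus 1-hour gap → hour 5), mashing can start at hour 5 and finishes at hour 12.
The boil waits on mashing (finishes hour 12, plus 1-hour gap → hour 13), so it starts at hour 13 and finishes at 13 + 1 = hour 14.
Lautering has to wait for mashing (finishes hour 12, plus 3-hour gap → hour 15); milling (finishes hour 4, plus 3-hour gap → hour 7). The latest of these is hour 15, so lautering runs hour 15 to 15 + 1 = hour 16.
Pitching waits on lautering (finishes hour 16), so it starts at hour 16 and finishes at 16 + 4 = hour 20.
For primary fermentation: pitching (finishes hour 20, plus 2-hour gap → hour 22); the boil (finishes hour 14). Taking the maximum gives a start of hour 22, and it finishes at 22 + 6 = hour 28.
Packaging cannot start until primary fermentation (finishes hour 28); pitching (finishes hour 20, plus 2-hour gap → hour 22); lautering (finishes hour 16). The controlling bound is hour 28, so packaging finishes at 28 + 8 = hour 36.
Every task is finished by hour 36, which is no later than the deadline of 37, so the schedule is feasible.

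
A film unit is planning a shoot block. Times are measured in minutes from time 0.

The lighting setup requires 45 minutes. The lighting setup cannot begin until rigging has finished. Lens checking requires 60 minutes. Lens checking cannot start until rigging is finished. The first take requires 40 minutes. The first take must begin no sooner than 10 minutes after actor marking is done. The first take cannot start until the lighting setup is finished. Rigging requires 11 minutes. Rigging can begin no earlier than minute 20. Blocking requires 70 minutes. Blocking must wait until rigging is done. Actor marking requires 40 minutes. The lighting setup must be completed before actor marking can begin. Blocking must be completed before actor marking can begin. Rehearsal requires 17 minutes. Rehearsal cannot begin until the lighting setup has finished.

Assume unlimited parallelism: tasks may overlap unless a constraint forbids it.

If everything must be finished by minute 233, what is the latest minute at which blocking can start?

73

Nothing follows the first take; the deadline of minute 233 is its only limit. It must start by 233 − 40 = minute 193.
Actor marking feeds into the first take (must start by minute 193, minus 10-minute gap → minute 183); so actor marking must finish by minute 183 and therefore start by minute 143.
Blocking has to be done before actor marking (must start by minute 143). That means finishing by minute 143, i.e. starting by 143 − 70 = minute 73.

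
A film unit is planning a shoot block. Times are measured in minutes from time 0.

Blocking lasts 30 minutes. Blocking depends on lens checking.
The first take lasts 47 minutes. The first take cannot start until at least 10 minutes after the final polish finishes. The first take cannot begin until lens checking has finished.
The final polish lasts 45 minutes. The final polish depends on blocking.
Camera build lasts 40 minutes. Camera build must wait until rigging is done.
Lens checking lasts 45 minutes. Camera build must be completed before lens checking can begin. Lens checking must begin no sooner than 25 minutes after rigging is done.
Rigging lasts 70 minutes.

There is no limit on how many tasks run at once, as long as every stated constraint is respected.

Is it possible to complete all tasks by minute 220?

Rigging has no prerequisites, so it starts at minute 0 and finishes at minute 70.
Camera build waits on rigging (finishes minute 70), so it starts at minute 70 and finishes at 70 + 40 = minute 110.
For lens checking: camera build (finishes minute 110); rigging (finishes minute 70, plus 25-minute gap → minute 95). Taking the maximum gives a start of minute 110, and it finishes at 110 + 45 = minute 155.
After lens checking (finishes minute 155), blocking can start at minute 155 and finishes at minute 185.
The final polish waits on blocking (finishes minute 185), so it starts at minute 185 and finishes at 185 + 45 = minute 230.
The first take cannot start until the final polish (finishes minute 230, plus 10-minute gap → minute 240); lens checking (finishes minute 155). The controlling bound is minute 240, so the first take finishes at 240 + 47 = minute 287.
The earliest everything can be done is minute 287, which is after the deadline of 220, so it is not possible.

No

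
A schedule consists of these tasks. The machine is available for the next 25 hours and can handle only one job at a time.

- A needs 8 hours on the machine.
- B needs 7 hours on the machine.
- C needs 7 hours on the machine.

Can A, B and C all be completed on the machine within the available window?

Yes

Running back to back, the jobs need 8 + 7 + 7 = 22 hours on the machine.
Since 22 ≤ 25, they fit within the window.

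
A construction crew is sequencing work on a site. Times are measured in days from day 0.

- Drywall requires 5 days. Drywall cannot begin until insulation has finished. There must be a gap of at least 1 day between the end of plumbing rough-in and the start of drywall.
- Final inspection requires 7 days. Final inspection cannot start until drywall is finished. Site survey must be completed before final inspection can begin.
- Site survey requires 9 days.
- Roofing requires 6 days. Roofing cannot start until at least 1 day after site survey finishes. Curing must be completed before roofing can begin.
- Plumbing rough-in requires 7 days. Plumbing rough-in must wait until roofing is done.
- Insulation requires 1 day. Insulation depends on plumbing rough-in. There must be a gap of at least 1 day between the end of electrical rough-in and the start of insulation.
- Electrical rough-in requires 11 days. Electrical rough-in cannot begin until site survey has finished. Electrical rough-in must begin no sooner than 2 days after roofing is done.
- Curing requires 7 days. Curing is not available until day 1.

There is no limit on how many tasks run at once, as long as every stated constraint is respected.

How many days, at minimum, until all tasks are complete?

43

After its own release at day 1, curing can start at day 1 and finishes at day 8.
Site survey has no prerequisites, so it starts at day 0 and finishes at day 9.
For roofing: site survey (finishes day 9, plus 1-day gap → day 10); curing (finishes day 8). Taking the maximum gives a start of day 10, and it finishes at 10 + 6 = day 16.
Electrical rough-in cannot start until site survey (finishes day 9); roofing (finishes day 16, plus 2-day gap → day 18). The controlling bound is day 18, so electrical rough-in finishes at 18 + 11 = day 29.
Plumbing rough-in waits on roofing (finishes day 16), so it starts at day 16 and finishes at 16 + 7 = day 23.
Insulation cannot start until plumbing rough-in (finishes day 23); electrical rough-in (finishes day 29, plus 1-day gap → day 30). The controlling bound is day 30, so insulation finishes at 30 + 1 = day 31.
For drywall: insulation (finishes day 31); plumbing rough-in (finishes day 23, plus 1-day gap → day 24). Taking the maximum gives a start of day 31, and it finishes at 31 + 5 = day 36.
For final inspection: drywall (finishes day 36); site survey (finishes day 9). Taking the maximum gives a start of day 36, and it finishes at 36 + 7 = day 43.
All tasks are finished once the last one completes. Finish times: Site survey at 9, Curing at 8, Roofing at 16, Plumbing rough-in at 23, Electrical rough-in at 29, Insulation at 31, Drywall at 36, Final inspection at 43. The latest is day 43.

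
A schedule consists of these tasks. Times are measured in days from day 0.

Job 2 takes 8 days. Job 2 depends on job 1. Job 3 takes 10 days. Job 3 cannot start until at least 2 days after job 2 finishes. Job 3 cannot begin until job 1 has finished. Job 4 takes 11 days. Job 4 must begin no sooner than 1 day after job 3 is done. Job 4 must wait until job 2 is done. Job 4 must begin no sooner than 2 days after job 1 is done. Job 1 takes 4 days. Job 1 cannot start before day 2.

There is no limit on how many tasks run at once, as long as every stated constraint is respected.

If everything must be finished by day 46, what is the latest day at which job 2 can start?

14

Job 4 must finish by day 46; it takes 11 days, so it must start by 46 − 11 = day 35.
Job 3 must finish before job 4 (must start by day 35, minus 1-day gap → day 34). With a 10-day duration, job 3 must start by 34 − 10 = day 24.
Job 2 feeds job 3 (must start by day 24, minus 2-day gap → day 22); job 4 (must start by day 35). Taking the minimum, job 2 must finish by day 22 and start by 22 − 8 = day 14.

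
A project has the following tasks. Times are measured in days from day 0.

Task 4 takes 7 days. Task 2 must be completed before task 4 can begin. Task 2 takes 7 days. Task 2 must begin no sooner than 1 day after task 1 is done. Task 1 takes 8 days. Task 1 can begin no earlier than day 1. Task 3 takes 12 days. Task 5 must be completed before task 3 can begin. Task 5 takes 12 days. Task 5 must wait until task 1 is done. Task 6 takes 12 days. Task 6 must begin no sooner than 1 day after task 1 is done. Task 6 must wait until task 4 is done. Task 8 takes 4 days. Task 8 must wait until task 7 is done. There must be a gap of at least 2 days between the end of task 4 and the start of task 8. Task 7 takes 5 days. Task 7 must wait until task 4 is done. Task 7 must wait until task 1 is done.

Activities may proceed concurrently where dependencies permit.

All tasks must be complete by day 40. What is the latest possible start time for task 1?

Nothing follows task 6; the deadline of day 40 is its only limit. It must start by 40 − 12 = day 28.
Task 8 must finish by day 40; it takes 4 days, so it must start by 40 − 4 = day 36.
Task 7 has to be done before task 8 (must start by day 36). That means finishing by day 36, i.e. starting by 36 − 5 = day 31.
Task 4 has several dependents: task 6 (must start by day 28); task 7 (must start by day 31); task 8 (must start by day 36, minus 2-day gap → day 34). The earliest of those limits is day 28, so task 4 must start by 28 − 7 = day 21.
Task 2 feeds into task 4 (must start by day 21); so task 2 must finish by day 21 and therefore start by day 14.
Task 3 must finish by day 40; it takes 12 days, so it must start by 40 − 12 = day 28.
Task 5 feeds into task 3 (must start by day 28); so task 5 must finish by day 28 and therefore start by day 16.
For task 1: task 2 (must start by day 14, minus 1-day gap → day 13); task 5 (must start by day 16); task 6 (must start by day 28, minus 1-day gap → day 27); task 7 (must start by day 31). The most restrictive is day 13; with an 8-day duration, task 1 must start by day 5.

5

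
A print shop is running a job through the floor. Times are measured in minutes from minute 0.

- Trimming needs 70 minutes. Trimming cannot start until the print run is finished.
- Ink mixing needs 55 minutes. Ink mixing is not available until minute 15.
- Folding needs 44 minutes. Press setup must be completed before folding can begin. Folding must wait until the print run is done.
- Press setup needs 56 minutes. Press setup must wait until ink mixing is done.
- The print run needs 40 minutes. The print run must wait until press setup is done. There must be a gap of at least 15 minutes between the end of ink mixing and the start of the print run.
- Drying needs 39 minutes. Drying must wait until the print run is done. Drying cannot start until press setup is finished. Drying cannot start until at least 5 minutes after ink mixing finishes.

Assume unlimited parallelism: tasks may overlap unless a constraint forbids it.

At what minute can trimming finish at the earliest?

236

Ink mixing cannot begin until its own release at minute 15. It runs from minute 15 to 15 + 55 = minute 70.
Press setup waits on ink mixing (finishes minute 70), so it starts at minute 70 and finishes at 70 + 56 = minute 126.
The print run cannot start until press setup (finishes minute 126); ink mixing (finishes minute 70, plus 15-minute gap → minute 85). The controlling bound is minute 126, so the print run finishes at 126 + 40 = minute 166.
Trimming cannot begin until the print run (finishes minute 166). It runs from minute 166 to 166 + 70 = minute 236.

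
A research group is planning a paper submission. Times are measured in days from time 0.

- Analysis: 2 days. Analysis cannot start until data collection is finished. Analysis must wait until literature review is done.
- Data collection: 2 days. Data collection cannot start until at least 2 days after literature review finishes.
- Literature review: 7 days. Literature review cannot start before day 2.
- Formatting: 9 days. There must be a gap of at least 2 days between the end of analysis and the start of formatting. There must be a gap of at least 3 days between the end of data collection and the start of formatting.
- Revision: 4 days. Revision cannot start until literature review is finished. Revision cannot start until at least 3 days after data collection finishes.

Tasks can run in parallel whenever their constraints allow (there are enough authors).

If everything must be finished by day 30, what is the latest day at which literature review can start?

6

To finish by day 30, formatting (duration 9) must start no later than day 21.
Analysis must finish before formatting (must start by day 21, minus 2-day gap → day 19). With a 2-day duration, analysis must start by 19 − 2 = day 17.
Nothing follows revision; the deadline of day 30 is its only limit. It must start by 30 − 4 = day 26.
Data collection must finish in time for analysis (must start by day 17); revision (must start by day 26, minus 3-day gap → day 23); formatting (must start by day 21, minus 3-day gap → day 18). The tightest is day 17, so data collection must start by 17 − 2 = day 15.
Literature review has several dependents: data collection (must start by day 15, minus 2-day gap → day 13); analysis (must start by day 17); revision (must start by day 26). The earliest of those limits is day 13, so literature review must start by 13 − 7 = day 6.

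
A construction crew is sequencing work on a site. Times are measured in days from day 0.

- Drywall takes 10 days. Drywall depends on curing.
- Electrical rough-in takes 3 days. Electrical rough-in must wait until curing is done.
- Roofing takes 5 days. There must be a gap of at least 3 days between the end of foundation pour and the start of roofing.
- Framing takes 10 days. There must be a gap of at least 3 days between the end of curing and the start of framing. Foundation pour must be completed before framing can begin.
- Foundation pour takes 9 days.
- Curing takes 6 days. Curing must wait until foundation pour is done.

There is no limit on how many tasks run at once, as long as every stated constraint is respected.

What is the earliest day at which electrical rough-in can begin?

15

Nothing blocks foundation pour, so it runs from day 0 to day 9.
After foundation pour (finishes day 9), curing can start at day 9 and finishes at day 15.
Electrical rough-in waits on curing (finishes day 15), so the earliest it can start is day 15.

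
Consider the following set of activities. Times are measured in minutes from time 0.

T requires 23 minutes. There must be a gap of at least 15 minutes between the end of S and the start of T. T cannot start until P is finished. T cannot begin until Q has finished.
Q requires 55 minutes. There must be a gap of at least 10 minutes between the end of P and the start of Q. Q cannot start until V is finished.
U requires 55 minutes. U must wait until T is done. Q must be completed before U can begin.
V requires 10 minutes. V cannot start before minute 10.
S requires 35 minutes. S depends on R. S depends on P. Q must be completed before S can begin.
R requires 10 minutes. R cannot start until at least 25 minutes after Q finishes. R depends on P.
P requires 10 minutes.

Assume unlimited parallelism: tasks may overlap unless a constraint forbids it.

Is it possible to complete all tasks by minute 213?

V cannot begin until its own release at minute 10. It runs from minute 10 to 10 + 10 = minute 20.
Nothing blocks P, so it runs from minute 0 to minute 10.
For Q: P (finishes minute 10, plus 10-minute gap → minute 20); V (finishes minute 20). Taking the maximum gives a start of minute 20, and it finishes at 20 + 55 = minute 75.
R cannot start until Q (finishes minute 75, plus 25-minute gap → minute 100); P (finishes minute 10). The controlling bound is minute 100, so R finishes at 100 + 10 = minute 110.
S cannot start until R (finishes minute 110); P (finishes minute 10); Q (finishes minute 75). The controlling bound is minute 110, so S finishes at 110 + 35 = minute 145.
For T: S (finishes minute 145, plus 15-minute gap → minute 160); P (finishes minute 10); Q (finishes minute 75). Taking the maximum gives a start of minute 160, and it finishes at 160 + 23 = minute 183.
For U: T (finishes minute 183); Q (finishes minute 75). Taking the maximum gives a start of minute 183, and it finishes at 183 + 55 = minute 238.
The earliest everything can be done is minute 238, which is after the deadline of 213, so it is not possible.

No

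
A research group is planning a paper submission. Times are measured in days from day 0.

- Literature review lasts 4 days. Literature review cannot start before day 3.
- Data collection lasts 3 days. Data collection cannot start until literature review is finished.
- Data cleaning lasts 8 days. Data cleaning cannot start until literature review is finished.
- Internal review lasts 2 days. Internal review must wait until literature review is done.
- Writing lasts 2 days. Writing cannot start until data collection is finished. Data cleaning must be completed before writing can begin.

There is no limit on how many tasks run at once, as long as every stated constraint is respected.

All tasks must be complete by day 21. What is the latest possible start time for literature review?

Nothing follows writing; the deadline of day 21 is its only limit. It must start by 21 − 2 = day 19.
Data collection must finish before writing (must start by day 19). With a 3-day duration, data collection must start by 19 − 3 = day 16.
Since writing (must start by day 19) depends on it, data cleaning must finish by day 19. Backing off its 8-day duration gives a latest start of day 11.
Internal review must finish by day 21; it takes 2 days, so it must start by 21 − 2 = day 19.
Literature review feeds data collection (must start by day 16); data cleaning (must start by day 11); internal review (must start by day 19). Taking the minimum, literature review must finish by day 11 and start by 11 − 4 = day 7.

7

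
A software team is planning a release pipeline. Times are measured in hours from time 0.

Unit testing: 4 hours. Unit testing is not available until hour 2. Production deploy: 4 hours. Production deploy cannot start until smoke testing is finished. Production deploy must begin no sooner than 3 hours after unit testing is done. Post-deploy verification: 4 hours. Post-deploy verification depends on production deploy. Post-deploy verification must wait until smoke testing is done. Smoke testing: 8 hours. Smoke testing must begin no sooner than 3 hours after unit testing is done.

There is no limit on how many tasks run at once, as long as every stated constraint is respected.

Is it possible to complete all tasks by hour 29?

Unit testing cannot begin until its own release at hour 2. It runs from hour 2 to 2 + 4 = hour 6.
After unit testing (finishes hour 6, plus 3-hour gap → hour 9), smoke testing can start at hour 9 and finishes at hour 17.
Production deploy needs all of smoke testing (finishes hour 17); unit testing (finishes hour 6, plus 3-hour gap → hour 9). That puts its earliest start at hour 17; it finishes at 17 + 4 = hour 21.
Post-deploy verification cannot start until production deploy (finishes hour 21); smoke testing (finishes hour 17). The controlling bound is hour 21, so post-deploy verification finishes at 21 + 4 = hour 25.
Every task is finished by hour 25, which is no later than the deadline of 29, so the schedule is feasible.

Yes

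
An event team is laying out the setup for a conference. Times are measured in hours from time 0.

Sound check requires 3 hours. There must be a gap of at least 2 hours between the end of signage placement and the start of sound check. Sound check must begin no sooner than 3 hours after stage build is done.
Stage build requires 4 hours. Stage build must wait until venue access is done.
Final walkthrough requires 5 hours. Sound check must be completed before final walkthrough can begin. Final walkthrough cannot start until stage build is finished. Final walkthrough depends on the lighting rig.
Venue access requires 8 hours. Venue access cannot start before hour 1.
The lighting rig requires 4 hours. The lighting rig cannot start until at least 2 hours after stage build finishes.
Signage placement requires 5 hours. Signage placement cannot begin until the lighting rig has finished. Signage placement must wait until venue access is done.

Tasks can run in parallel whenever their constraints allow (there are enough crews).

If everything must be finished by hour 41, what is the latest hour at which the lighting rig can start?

Final walkthrough must finish by hour 41; it takes 5 hours, so it must start by 41 − 5 = hour 36.
Since final walkthrough (must start by hour 36) depends on it, sound check must finish by hour 36. Backing off its 3-hour duration gives a latest start of hour 33.
Signage placement must finish before sound check (must start by hour 33, minus 2-hour gap → hour 31). With a 5-hour duration, signage placement must start by 31 − 5 = hour 26.
For the lighting rig: signage placement (must start by hour 26); final walkthrough (must start by hour 36). The most restrictive is hour 26; with a 4-hour duration, the lighting rig must start by hour 22.

22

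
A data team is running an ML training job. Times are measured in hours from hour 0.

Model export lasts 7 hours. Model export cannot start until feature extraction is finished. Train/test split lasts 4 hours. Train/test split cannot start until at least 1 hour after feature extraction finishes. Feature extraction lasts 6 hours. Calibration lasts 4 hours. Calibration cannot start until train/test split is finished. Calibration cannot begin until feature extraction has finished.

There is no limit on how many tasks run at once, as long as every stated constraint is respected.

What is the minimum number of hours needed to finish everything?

15

Nothing blocks feature extraction, so it runs from hour 0 to hour 6.
After feature extraction (finishes hour 6), model export can start at hour 6 and finishes at hour 13.
After feature extraction (finishes hour 6, plus 1-hour gap → hour 7), train/test split can start at hour 7 and finishes at hour 11.
For calibration: train/test split (finishes hour 11); feature extraction (finishes hour 6). Taking the maximum gives a start of hour 11, and it finishes at 11 + 4 = hour 15.
All tasks are finished once the last one completes. Finish times: Feature extraction at 6, Train/test split at 11, Calibration at 15, Model export at 13. The latest is hour 15.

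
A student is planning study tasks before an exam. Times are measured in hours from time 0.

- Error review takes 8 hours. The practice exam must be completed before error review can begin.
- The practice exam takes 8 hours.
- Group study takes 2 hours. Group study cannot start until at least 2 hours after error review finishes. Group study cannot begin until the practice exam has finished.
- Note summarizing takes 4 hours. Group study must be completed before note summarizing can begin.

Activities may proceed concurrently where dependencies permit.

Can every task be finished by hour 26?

The practice exam can start immediately at hour 0; it finishes at hour 8.
After the practice exam (finishes hour 8), error review can start at hour 8 and finishes at hour 16.
Group study has to wait for error review (finishes hour 16, plus 2-hour gap → hour 18); the practice exam (finishes hour 8). The latest of these is hour 18, so group study runs hour 18 to 18 + 2 = hour 20.
Note summarizing cannot begin until group study (finishes hour 20). It runs from hour 20 to 20 + 4 = hour 24.
Every task is finished by hour 24, which is no later than the deadline of 26, so the schedule is feasible.

Yes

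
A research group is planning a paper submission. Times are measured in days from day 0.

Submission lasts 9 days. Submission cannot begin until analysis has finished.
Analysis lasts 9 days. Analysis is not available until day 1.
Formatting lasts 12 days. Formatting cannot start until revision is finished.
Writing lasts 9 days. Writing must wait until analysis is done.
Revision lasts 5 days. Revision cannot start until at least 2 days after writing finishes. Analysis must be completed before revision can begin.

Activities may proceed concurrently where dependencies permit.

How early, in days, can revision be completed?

26

Analysis waits on its own release at day 1, so it starts at day 1 and finishes at 1 + 9 = day 10.
After analysis (finishes day 10), writing can start at day 10 and finishes at day 19.
For revision: writing (finishes day 19, plus 2-day gap → day 21); analysis (finishes day 10). Taking the maximum gives a start of day 21, and it finishes at 21 + 5 = day 26.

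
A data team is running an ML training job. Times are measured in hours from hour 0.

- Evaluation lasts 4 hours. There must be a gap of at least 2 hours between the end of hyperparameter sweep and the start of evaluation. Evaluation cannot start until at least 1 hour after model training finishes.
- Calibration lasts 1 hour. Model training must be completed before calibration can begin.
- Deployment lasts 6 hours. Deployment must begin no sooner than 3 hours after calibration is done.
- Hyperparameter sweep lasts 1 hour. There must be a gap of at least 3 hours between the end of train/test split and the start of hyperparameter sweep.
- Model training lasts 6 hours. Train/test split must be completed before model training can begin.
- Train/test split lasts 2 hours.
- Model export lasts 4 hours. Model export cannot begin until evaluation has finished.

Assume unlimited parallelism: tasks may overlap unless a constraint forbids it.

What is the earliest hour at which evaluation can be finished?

13

Nothing blocks train/test split, so it runs from hour 0 to hour 2.
Model training cannot begin until train/test split (finishes hour 2). It runs from hour 2 to 2 + 6 = hour 8.
After train/test split (finishes hour 2, plus 3-hour gap → hour 5), hyperparameter sweep can start at hour 5 and finishes at hour 6.
Evaluation cannot start until hyperparameter sweep (finishes hour 6, plus 2-hour gap → hour 8); model training (finishes hour 8, plus 1-hour gap → hour 9). The controlling bound is hour 9, so evaluation finishes at 9 + 4 = hour 13.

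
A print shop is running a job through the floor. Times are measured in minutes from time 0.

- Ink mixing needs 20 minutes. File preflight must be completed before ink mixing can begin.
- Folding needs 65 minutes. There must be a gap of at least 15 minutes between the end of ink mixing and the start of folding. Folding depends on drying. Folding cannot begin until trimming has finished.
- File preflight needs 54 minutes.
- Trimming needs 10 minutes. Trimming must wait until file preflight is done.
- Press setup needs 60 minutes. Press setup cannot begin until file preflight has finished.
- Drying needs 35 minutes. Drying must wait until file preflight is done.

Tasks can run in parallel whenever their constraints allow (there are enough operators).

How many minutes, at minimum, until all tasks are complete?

Nothing blocks file preflight, so it runs from minute 0 to minute 54.
After file preflight (finishes minute 54), trimming can start at minute 54 and finishes at minute 64.
Drying cannot begin until file preflight (finishes minute 54). It runs from minute 54 to 54 + 35 = minute 89.
After file preflight (finishes minute 54), press setup can start at minute 54 and finishes at minute 114.
After file preflight (finishes minute 54), ink mixing can start at minute 54 and finishes at minute 74.
Folding has to wait for ink mixing (finishes minute 74, plus 15-minute gap → minute 89); drying (finishes minute 89); trimming (finishes minute 64). The latest of these is minute 89, so folding runs minute 89 to 89 + 65 = minute 154.
All tasks are finished once the last one completes. Finish times: File preflight at 54, Ink mixing at 74, Press setup at 114, Drying at 89, Trimming at 64, Folding at 154. The latest is minute 154.

154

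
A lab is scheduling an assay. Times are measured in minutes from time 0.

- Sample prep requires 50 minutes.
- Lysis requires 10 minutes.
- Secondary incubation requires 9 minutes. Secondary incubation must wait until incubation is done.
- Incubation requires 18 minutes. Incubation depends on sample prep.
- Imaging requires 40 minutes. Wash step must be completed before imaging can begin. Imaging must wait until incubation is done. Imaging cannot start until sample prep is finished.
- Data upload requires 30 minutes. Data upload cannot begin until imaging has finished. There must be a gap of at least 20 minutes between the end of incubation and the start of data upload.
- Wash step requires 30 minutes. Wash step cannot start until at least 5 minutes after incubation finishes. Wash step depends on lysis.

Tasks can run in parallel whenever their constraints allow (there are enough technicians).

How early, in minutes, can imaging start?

103

Lysis can start immediately at minute 0; it finishes at minute 10.
Sample prep has no prerequisites, so it starts at minute 0 and finishes at minute 50.
Incubation cannot begin until sample prep (finishes minute 50). It runs from minute 50 to 50 + 18 = minute 68.
For wash step: incubation (finishes minute 68, plus 5-minute gap → minute 73); lysis (finishes minute 10). Taking the maximum gives a start of minute 73, and it finishes at 73 + 30 = minute 103.
Imaging waits on wash step (finishes minute 103); incubation (finishes minute 68); sample prep (finishes minute 50). The latest of these is minute 103, which is the earliest imaging can start.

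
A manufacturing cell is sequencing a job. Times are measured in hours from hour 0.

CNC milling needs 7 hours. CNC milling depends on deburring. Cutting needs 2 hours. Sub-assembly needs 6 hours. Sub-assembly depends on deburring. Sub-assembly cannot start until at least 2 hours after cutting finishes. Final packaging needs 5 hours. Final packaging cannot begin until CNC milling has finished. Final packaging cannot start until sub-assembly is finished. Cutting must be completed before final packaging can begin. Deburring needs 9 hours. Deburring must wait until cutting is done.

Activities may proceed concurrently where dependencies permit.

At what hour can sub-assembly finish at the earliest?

Nothing blocks cutting, so it runs from hour 0 to hour 2.
After cutting (finishes hour 2), deburring can start at hour 2 and finishes at hour 11.
For sub-assembly: deburring (finishes hour 11); cutting (finishes hour 2, plus 2-hour gap → hour 4). Taking the maximum gives a start of hour 11, and it finishes at 11 + 6 = hour 17.

17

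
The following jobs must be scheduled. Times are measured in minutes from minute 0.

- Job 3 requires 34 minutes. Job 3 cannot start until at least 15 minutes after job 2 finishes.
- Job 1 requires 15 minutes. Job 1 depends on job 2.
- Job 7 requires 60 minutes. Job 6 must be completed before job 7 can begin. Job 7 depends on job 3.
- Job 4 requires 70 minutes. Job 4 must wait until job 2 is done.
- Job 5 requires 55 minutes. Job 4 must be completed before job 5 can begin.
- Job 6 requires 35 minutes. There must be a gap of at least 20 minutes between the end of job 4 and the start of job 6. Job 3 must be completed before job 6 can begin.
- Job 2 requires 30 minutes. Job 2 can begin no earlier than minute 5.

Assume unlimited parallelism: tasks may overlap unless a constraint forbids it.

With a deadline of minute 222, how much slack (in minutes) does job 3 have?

43

After its own release at minute 5, job 2 can start at minute 5 and finishes at minute 35.
Job 3 waits on job 2 (finishes minute 35, plus 15-minute gap → minute 50), so it starts at minute 50 and finishes at 50 + 34 = minute 84.

Working backward from the deadline:
Job 7 has no dependents, so it just needs to finish by minute 222. Starting by 222 − 60 = minute 162 achieves that.
Job 6 feeds into job 7 (must start by minute 162); so job 6 must finish by minute 162 and therefore start by minute 127.
Job 3 has several dependents: job 6 (must start by minute 127); job 7 (must start by minute 162). The earliest of those limits is minute 127, so job 3 must start by 127 − 34 = minute 93.
So job 3 can start as early as minute 50 and as late as minute 93, giving 93 − 50 = 43 minutes of slack.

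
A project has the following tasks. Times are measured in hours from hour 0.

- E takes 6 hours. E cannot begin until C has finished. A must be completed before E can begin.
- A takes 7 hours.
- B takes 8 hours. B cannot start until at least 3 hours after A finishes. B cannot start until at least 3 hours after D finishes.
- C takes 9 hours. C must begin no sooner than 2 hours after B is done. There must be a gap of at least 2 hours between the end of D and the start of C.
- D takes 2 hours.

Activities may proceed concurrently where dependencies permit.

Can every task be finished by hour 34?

Nothing blocks D, so it runs from hour 0 to hour 2.
A can start immediately at hour 0; it finishes at hour 7.
B has to wait for A (finishes hour 7, plus 3-hour gap → hour 10); D (finishes hour 2, plus 3-hour gap → hour 5). The latest of these is hour 10, so B runs hour 10 to 10 + 8 = hour 18.
For C: B (finishes hour 18, plus 2-hour gap → hour 20); D (finishes hour 2, plus 2-hour gap → hour 4). Taking the maximum gives a start of hour 20, and it finishes at 20 + 9 = hour 29.
E has to wait for C (finishes hour 29); A (finishes hour 7). The latest of these is hour 29, so E runs hour 29 to 29 + 6 = hour 35.
The earliest everything can be done is hour 35, which is after the deadline of 34, so it is not possible.

No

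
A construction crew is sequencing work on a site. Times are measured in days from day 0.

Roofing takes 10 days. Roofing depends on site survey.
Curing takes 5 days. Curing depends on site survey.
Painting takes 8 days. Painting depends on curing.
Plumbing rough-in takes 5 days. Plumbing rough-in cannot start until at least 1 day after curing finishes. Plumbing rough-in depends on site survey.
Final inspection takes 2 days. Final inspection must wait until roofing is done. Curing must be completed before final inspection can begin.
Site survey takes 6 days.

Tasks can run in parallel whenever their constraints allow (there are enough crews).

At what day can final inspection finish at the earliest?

Site survey can start immediately at day 0; it finishes at day 6.
Roofing waits on site survey (finishes day 6), so it starts at day 6 and finishes at 6 + 10 = day 16.
Curing waits on site survey (finishes day 6), so it starts at day 6 and finishes at 6 + 5 = day 11.
Final inspection needs all of roofing (finishes day 16); curing (finishes day 11). That puts its earliest start at day 16; it finishes at 16 + 2 = day 18.

18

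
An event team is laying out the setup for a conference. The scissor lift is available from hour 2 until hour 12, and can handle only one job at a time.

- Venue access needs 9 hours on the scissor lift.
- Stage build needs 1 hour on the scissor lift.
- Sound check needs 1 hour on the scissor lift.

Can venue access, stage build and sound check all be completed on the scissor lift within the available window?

No

The scissor lift window is 12 − 2 = 10 hours.
Running back to back, the jobs need 9 + 1 + 1 = 11 hours on the scissor lift.
Since 11 > 10, they cannot all fit.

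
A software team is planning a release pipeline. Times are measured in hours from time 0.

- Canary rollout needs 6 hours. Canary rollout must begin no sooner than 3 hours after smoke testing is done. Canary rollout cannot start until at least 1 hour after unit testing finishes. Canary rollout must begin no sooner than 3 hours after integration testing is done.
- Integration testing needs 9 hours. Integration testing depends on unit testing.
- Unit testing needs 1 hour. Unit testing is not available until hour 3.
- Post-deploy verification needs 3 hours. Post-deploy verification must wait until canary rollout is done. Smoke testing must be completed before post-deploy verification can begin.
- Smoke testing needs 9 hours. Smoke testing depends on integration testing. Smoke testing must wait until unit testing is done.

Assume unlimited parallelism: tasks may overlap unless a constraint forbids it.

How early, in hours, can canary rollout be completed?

31

Unit testing waits on its own release at hour 3, so it starts at hour 3 and finishes at 3 + 1 = hour 4.
After unit testing (finishes hour 4), integration testing can start at hour 4 and finishes at hour 13.
Smoke testing cannot start until integration testing (finishes hour 13); unit testing (finishes hour 4). The controlling bound is hour 13, so smoke testing finishes at 13 + 9 = hour 22.
Canary rollout needs all of smoke testing (finishes hour 22, plus 3-hour gap → hour 25); unit testing (finishes hour 4, plus 1-hour gap → hour 5); integration testing (finishes hour 13, plus 3-hour gap → hour 16). That puts its earliest start at hour 25; it finishes at 25 + 6 = hour 31.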